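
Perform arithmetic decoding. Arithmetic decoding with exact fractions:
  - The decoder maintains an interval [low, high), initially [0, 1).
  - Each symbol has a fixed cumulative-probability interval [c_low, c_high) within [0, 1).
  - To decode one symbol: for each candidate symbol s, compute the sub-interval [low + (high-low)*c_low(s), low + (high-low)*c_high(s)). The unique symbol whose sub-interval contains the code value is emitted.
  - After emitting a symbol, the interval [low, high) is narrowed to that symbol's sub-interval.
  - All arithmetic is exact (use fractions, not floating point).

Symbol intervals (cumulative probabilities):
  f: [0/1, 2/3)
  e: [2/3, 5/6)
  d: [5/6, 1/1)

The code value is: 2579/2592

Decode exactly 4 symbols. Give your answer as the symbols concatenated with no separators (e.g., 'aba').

Step 1: interval [0/1, 1/1), width = 1/1 - 0/1 = 1/1
  'f': [0/1 + 1/1*0/1, 0/1 + 1/1*2/3) = [0/1, 2/3)
  'e': [0/1 + 1/1*2/3, 0/1 + 1/1*5/6) = [2/3, 5/6)
  'd': [0/1 + 1/1*5/6, 0/1 + 1/1*1/1) = [5/6, 1/1) <- contains code 2579/2592
  emit 'd', narrow to [5/6, 1/1)
Step 2: interval [5/6, 1/1), width = 1/1 - 5/6 = 1/6
  'f': [5/6 + 1/6*0/1, 5/6 + 1/6*2/3) = [5/6, 17/18)
  'e': [5/6 + 1/6*2/3, 5/6 + 1/6*5/6) = [17/18, 35/36)
  'd': [5/6 + 1/6*5/6, 5/6 + 1/6*1/1) = [35/36, 1/1) <- contains code 2579/2592
  emit 'd', narrow to [35/36, 1/1)
Step 3: interval [35/36, 1/1), width = 1/1 - 35/36 = 1/36
  'f': [35/36 + 1/36*0/1, 35/36 + 1/36*2/3) = [35/36, 107/108)
  'e': [35/36 + 1/36*2/3, 35/36 + 1/36*5/6) = [107/108, 215/216) <- contains code 2579/2592
  'd': [35/36 + 1/36*5/6, 35/36 + 1/36*1/1) = [215/216, 1/1)
  emit 'e', narrow to [107/108, 215/216)
Step 4: interval [107/108, 215/216), width = 215/216 - 107/108 = 1/216
  'f': [107/108 + 1/216*0/1, 107/108 + 1/216*2/3) = [107/108, 161/162)
  'e': [107/108 + 1/216*2/3, 107/108 + 1/216*5/6) = [161/162, 1289/1296)
  'd': [107/108 + 1/216*5/6, 107/108 + 1/216*1/1) = [1289/1296, 215/216) <- contains code 2579/2592
  emit 'd', narrow to [1289/1296, 215/216)

Answer: dded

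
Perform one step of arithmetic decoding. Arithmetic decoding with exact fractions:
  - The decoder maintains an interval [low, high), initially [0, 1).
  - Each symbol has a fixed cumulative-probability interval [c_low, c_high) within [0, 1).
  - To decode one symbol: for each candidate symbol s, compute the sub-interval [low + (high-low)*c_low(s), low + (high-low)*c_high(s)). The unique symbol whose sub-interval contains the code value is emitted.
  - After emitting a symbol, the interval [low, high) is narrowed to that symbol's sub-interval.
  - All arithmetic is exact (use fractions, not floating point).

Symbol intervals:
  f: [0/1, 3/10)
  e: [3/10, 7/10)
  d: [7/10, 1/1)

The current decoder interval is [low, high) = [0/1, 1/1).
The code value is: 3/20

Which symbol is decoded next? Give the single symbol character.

Interval width = high − low = 1/1 − 0/1 = 1/1
Scaled code = (code − low) / width = (3/20 − 0/1) / 1/1 = 3/20
  f: [0/1, 3/10) ← scaled code falls here ✓
  e: [3/10, 7/10) 
  d: [7/10, 1/1) 

Answer: f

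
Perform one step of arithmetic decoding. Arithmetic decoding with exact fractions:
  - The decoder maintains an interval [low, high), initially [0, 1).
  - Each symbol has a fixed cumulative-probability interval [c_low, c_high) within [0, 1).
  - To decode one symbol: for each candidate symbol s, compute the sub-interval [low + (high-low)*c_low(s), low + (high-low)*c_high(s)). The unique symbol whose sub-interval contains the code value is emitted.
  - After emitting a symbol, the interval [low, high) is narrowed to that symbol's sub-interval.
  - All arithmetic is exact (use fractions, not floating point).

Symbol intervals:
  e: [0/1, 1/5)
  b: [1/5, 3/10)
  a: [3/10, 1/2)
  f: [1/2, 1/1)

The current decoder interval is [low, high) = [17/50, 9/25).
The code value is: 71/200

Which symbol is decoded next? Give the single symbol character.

Answer: f

Derivation:
Interval width = high − low = 9/25 − 17/50 = 1/50
Scaled code = (code − low) / width = (71/200 − 17/50) / 1/50 = 3/4
  e: [0/1, 1/5) 
  b: [1/5, 3/10) 
  a: [3/10, 1/2) 
  f: [1/2, 1/1) ← scaled code falls here ✓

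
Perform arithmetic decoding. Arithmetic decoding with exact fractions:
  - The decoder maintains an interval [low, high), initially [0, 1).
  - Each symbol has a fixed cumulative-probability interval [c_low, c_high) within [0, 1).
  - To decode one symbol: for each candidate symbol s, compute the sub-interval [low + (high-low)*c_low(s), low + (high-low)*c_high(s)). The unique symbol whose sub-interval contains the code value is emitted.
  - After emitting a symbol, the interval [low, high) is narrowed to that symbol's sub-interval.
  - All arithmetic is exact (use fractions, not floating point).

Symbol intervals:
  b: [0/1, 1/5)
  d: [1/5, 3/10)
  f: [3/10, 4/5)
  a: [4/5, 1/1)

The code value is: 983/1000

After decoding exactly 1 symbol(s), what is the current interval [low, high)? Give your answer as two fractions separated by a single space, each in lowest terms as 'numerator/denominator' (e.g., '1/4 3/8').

Answer: 4/5 1/1

Derivation:
Step 1: interval [0/1, 1/1), width = 1/1 - 0/1 = 1/1
  'b': [0/1 + 1/1*0/1, 0/1 + 1/1*1/5) = [0/1, 1/5)
  'd': [0/1 + 1/1*1/5, 0/1 + 1/1*3/10) = [1/5, 3/10)
  'f': [0/1 + 1/1*3/10, 0/1 + 1/1*4/5) = [3/10, 4/5)
  'a': [0/1 + 1/1*4/5, 0/1 + 1/1*1/1) = [4/5, 1/1) <- contains code 983/1000
  emit 'a', narrow to [4/5, 1/1)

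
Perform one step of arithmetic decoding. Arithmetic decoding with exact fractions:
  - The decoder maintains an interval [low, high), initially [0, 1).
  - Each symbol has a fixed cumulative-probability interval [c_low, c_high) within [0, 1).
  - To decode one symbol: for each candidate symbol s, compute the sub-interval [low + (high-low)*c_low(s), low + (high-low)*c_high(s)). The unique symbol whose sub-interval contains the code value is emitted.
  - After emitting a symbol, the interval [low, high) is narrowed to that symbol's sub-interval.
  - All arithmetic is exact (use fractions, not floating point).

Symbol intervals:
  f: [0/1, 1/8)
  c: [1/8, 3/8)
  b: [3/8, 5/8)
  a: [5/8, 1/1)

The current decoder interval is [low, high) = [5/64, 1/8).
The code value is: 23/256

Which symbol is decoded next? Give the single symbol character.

Answer: c

Derivation:
Interval width = high − low = 1/8 − 5/64 = 3/64
Scaled code = (code − low) / width = (23/256 − 5/64) / 3/64 = 1/4
  f: [0/1, 1/8) 
  c: [1/8, 3/8) ← scaled code falls here ✓
  b: [3/8, 5/8) 
  a: [5/8, 1/1) 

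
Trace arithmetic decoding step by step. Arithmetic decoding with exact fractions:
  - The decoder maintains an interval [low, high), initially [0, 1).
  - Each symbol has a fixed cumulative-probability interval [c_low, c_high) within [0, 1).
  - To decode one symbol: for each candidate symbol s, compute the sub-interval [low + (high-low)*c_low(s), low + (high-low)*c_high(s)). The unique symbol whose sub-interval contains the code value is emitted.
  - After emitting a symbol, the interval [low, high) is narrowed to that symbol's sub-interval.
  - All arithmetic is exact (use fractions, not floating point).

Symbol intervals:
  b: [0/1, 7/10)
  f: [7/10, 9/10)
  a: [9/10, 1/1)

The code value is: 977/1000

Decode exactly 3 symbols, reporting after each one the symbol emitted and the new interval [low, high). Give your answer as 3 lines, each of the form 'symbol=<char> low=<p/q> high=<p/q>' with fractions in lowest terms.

Answer: symbol=a low=9/10 high=1/1
symbol=f low=97/100 high=99/100
symbol=b low=97/100 high=123/125

Derivation:
Step 1: interval [0/1, 1/1), width = 1/1 - 0/1 = 1/1
  'b': [0/1 + 1/1*0/1, 0/1 + 1/1*7/10) = [0/1, 7/10)
  'f': [0/1 + 1/1*7/10, 0/1 + 1/1*9/10) = [7/10, 9/10)
  'a': [0/1 + 1/1*9/10, 0/1 + 1/1*1/1) = [9/10, 1/1) <- contains code 977/1000
  emit 'a', narrow to [9/10, 1/1)
Step 2: interval [9/10, 1/1), width = 1/1 - 9/10 = 1/10
  'b': [9/10 + 1/10*0/1, 9/10 + 1/10*7/10) = [9/10, 97/100)
  'f': [9/10 + 1/10*7/10, 9/10 + 1/10*9/10) = [97/100, 99/100) <- contains code 977/1000
  'a': [9/10 + 1/10*9/10, 9/10 + 1/10*1/1) = [99/100, 1/1)
  emit 'f', narrow to [97/100, 99/100)
Step 3: interval [97/100, 99/100), width = 99/100 - 97/100 = 1/50
  'b': [97/100 + 1/50*0/1, 97/100 + 1/50*7/10) = [97/100, 123/125) <- contains code 977/1000
  'f': [97/100 + 1/50*7/10, 97/100 + 1/50*9/10) = [123/125, 247/250)
  'a': [97/100 + 1/50*9/10, 97/100 + 1/50*1/1) = [247/250, 99/100)
  emit 'b', narrow to [97/100, 123/125)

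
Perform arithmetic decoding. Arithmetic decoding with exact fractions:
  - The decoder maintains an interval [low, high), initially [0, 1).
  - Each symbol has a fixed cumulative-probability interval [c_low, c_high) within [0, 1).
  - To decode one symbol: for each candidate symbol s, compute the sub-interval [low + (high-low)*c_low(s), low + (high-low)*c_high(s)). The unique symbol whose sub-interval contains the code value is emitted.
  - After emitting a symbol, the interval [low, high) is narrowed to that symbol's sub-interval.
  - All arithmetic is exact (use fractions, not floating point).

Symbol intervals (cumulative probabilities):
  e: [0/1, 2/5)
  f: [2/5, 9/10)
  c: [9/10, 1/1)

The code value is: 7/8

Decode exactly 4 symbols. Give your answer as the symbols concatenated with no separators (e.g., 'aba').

Answer: fcfe

Derivation:
Step 1: interval [0/1, 1/1), width = 1/1 - 0/1 = 1/1
  'e': [0/1 + 1/1*0/1, 0/1 + 1/1*2/5) = [0/1, 2/5)
  'f': [0/1 + 1/1*2/5, 0/1 + 1/1*9/10) = [2/5, 9/10) <- contains code 7/8
  'c': [0/1 + 1/1*9/10, 0/1 + 1/1*1/1) = [9/10, 1/1)
  emit 'f', narrow to [2/5, 9/10)
Step 2: interval [2/5, 9/10), width = 9/10 - 2/5 = 1/2
  'e': [2/5 + 1/2*0/1, 2/5 + 1/2*2/5) = [2/5, 3/5)
  'f': [2/5 + 1/2*2/5, 2/5 + 1/2*9/10) = [3/5, 17/20)
  'c': [2/5 + 1/2*9/10, 2/5 + 1/2*1/1) = [17/20, 9/10) <- contains code 7/8
  emit 'c', narrow to [17/20, 9/10)
Step 3: interval [17/20, 9/10), width = 9/10 - 17/20 = 1/20
  'e': [17/20 + 1/20*0/1, 17/20 + 1/20*2/5) = [17/20, 87/100)
  'f': [17/20 + 1/20*2/5, 17/20 + 1/20*9/10) = [87/100, 179/200) <- contains code 7/8
  'c': [17/20 + 1/20*9/10, 17/20 + 1/20*1/1) = [179/200, 9/10)
  emit 'f', narrow to [87/100, 179/200)
Step 4: interval [87/100, 179/200), width = 179/200 - 87/100 = 1/40
  'e': [87/100 + 1/40*0/1, 87/100 + 1/40*2/5) = [87/100, 22/25) <- contains code 7/8
  'f': [87/100 + 1/40*2/5, 87/100 + 1/40*9/10) = [22/25, 357/400)
  'c': [87/100 + 1/40*9/10, 87/100 + 1/40*1/1) = [357/400, 179/200)
  emit 'e', narrow to [87/100, 22/25)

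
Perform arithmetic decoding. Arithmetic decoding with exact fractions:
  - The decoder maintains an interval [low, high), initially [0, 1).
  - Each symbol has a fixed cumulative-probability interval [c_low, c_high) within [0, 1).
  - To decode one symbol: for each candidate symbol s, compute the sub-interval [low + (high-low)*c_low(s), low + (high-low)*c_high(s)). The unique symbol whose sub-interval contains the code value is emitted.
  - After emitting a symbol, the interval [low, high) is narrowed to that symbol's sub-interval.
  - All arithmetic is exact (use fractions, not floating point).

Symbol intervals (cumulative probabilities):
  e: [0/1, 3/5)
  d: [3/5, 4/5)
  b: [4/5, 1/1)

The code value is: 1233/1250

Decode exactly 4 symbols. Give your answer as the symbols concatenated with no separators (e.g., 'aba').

Step 1: interval [0/1, 1/1), width = 1/1 - 0/1 = 1/1
  'e': [0/1 + 1/1*0/1, 0/1 + 1/1*3/5) = [0/1, 3/5)
  'd': [0/1 + 1/1*3/5, 0/1 + 1/1*4/5) = [3/5, 4/5)
  'b': [0/1 + 1/1*4/5, 0/1 + 1/1*1/1) = [4/5, 1/1) <- contains code 1233/1250
  emit 'b', narrow to [4/5, 1/1)
Step 2: interval [4/5, 1/1), width = 1/1 - 4/5 = 1/5
  'e': [4/5 + 1/5*0/1, 4/5 + 1/5*3/5) = [4/5, 23/25)
  'd': [4/5 + 1/5*3/5, 4/5 + 1/5*4/5) = [23/25, 24/25)
  'b': [4/5 + 1/5*4/5, 4/5 + 1/5*1/1) = [24/25, 1/1) <- contains code 1233/1250
  emit 'b', narrow to [24/25, 1/1)
Step 3: interval [24/25, 1/1), width = 1/1 - 24/25 = 1/25
  'e': [24/25 + 1/25*0/1, 24/25 + 1/25*3/5) = [24/25, 123/125)
  'd': [24/25 + 1/25*3/5, 24/25 + 1/25*4/5) = [123/125, 124/125) <- contains code 1233/1250
  'b': [24/25 + 1/25*4/5, 24/25 + 1/25*1/1) = [124/125, 1/1)
  emit 'd', narrow to [123/125, 124/125)
Step 4: interval [123/125, 124/125), width = 124/125 - 123/125 = 1/125
  'e': [123/125 + 1/125*0/1, 123/125 + 1/125*3/5) = [123/125, 618/625) <- contains code 1233/1250
  'd': [123/125 + 1/125*3/5, 123/125 + 1/125*4/5) = [618/625, 619/625)
  'b': [123/125 + 1/125*4/5, 123/125 + 1/125*1/1) = [619/625, 124/125)
  emit 'e', narrow to [123/125, 618/625)

Answer: bbde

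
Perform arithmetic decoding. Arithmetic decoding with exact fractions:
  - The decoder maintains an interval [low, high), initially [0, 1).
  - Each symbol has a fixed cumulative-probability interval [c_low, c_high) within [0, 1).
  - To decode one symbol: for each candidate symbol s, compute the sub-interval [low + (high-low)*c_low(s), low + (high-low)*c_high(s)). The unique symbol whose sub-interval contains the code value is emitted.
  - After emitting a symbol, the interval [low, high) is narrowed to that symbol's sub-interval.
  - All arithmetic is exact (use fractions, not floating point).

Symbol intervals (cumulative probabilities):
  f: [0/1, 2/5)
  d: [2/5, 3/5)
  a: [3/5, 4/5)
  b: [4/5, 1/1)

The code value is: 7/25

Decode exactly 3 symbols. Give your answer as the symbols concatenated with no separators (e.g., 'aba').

Answer: fad

Derivation:
Step 1: interval [0/1, 1/1), width = 1/1 - 0/1 = 1/1
  'f': [0/1 + 1/1*0/1, 0/1 + 1/1*2/5) = [0/1, 2/5) <- contains code 7/25
  'd': [0/1 + 1/1*2/5, 0/1 + 1/1*3/5) = [2/5, 3/5)
  'a': [0/1 + 1/1*3/5, 0/1 + 1/1*4/5) = [3/5, 4/5)
  'b': [0/1 + 1/1*4/5, 0/1 + 1/1*1/1) = [4/5, 1/1)
  emit 'f', narrow to [0/1, 2/5)
Step 2: interval [0/1, 2/5), width = 2/5 - 0/1 = 2/5
  'f': [0/1 + 2/5*0/1, 0/1 + 2/5*2/5) = [0/1, 4/25)
  'd': [0/1 + 2/5*2/5, 0/1 + 2/5*3/5) = [4/25, 6/25)
  'a': [0/1 + 2/5*3/5, 0/1 + 2/5*4/5) = [6/25, 8/25) <- contains code 7/25
  'b': [0/1 + 2/5*4/5, 0/1 + 2/5*1/1) = [8/25, 2/5)
  emit 'a', narrow to [6/25, 8/25)
Step 3: interval [6/25, 8/25), width = 8/25 - 6/25 = 2/25
  'f': [6/25 + 2/25*0/1, 6/25 + 2/25*2/5) = [6/25, 34/125)
  'd': [6/25 + 2/25*2/5, 6/25 + 2/25*3/5) = [34/125, 36/125) <- contains code 7/25
  'a': [6/25 + 2/25*3/5, 6/25 + 2/25*4/5) = [36/125, 38/125)
  'b': [6/25 + 2/25*4/5, 6/25 + 2/25*1/1) = [38/125, 8/25)
  emit 'd', narrow to [34/125, 36/125)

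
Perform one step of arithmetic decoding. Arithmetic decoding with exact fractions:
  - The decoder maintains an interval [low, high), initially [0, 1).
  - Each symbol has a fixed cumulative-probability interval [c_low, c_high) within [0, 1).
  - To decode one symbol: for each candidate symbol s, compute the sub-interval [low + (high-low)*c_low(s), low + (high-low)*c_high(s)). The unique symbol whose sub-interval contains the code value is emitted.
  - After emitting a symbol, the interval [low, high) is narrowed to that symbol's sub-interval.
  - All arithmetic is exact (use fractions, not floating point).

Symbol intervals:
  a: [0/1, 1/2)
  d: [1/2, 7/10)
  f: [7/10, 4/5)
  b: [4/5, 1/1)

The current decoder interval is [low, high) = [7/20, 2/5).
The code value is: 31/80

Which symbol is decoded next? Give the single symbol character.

Answer: f

Derivation:
Interval width = high − low = 2/5 − 7/20 = 1/20
Scaled code = (code − low) / width = (31/80 − 7/20) / 1/20 = 3/4
  a: [0/1, 1/2) 
  d: [1/2, 7/10) 
  f: [7/10, 4/5) ← scaled code falls here ✓
  b: [4/5, 1/1) 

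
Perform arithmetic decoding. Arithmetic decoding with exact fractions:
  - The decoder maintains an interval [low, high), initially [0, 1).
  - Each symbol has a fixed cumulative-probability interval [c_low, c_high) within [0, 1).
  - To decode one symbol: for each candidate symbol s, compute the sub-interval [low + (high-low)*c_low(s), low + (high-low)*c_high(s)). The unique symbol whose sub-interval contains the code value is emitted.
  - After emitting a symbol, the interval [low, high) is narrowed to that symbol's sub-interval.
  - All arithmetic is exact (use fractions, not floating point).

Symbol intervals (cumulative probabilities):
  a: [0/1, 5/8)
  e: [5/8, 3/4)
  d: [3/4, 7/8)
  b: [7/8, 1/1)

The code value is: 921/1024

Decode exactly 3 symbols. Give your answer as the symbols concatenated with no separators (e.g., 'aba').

Answer: baa

Derivation:
Step 1: interval [0/1, 1/1), width = 1/1 - 0/1 = 1/1
  'a': [0/1 + 1/1*0/1, 0/1 + 1/1*5/8) = [0/1, 5/8)
  'e': [0/1 + 1/1*5/8, 0/1 + 1/1*3/4) = [5/8, 3/4)
  'd': [0/1 + 1/1*3/4, 0/1 + 1/1*7/8) = [3/4, 7/8)
  'b': [0/1 + 1/1*7/8, 0/1 + 1/1*1/1) = [7/8, 1/1) <- contains code 921/1024
  emit 'b', narrow to [7/8, 1/1)
Step 2: interval [7/8, 1/1), width = 1/1 - 7/8 = 1/8
  'a': [7/8 + 1/8*0/1, 7/8 + 1/8*5/8) = [7/8, 61/64) <- contains code 921/1024
  'e': [7/8 + 1/8*5/8, 7/8 + 1/8*3/4) = [61/64, 31/32)
  'd': [7/8 + 1/8*3/4, 7/8 + 1/8*7/8) = [31/32, 63/64)
  'b': [7/8 + 1/8*7/8, 7/8 + 1/8*1/1) = [63/64, 1/1)
  emit 'a', narrow to [7/8, 61/64)
Step 3: interval [7/8, 61/64), width = 61/64 - 7/8 = 5/64
  'a': [7/8 + 5/64*0/1, 7/8 + 5/64*5/8) = [7/8, 473/512) <- contains code 921/1024
  'e': [7/8 + 5/64*5/8, 7/8 + 5/64*3/4) = [473/512, 239/256)
  'd': [7/8 + 5/64*3/4, 7/8 + 5/64*7/8) = [239/256, 483/512)
  'b': [7/8 + 5/64*7/8, 7/8 + 5/64*1/1) = [483/512, 61/64)
  emit 'a', narrow to [7/8, 473/512)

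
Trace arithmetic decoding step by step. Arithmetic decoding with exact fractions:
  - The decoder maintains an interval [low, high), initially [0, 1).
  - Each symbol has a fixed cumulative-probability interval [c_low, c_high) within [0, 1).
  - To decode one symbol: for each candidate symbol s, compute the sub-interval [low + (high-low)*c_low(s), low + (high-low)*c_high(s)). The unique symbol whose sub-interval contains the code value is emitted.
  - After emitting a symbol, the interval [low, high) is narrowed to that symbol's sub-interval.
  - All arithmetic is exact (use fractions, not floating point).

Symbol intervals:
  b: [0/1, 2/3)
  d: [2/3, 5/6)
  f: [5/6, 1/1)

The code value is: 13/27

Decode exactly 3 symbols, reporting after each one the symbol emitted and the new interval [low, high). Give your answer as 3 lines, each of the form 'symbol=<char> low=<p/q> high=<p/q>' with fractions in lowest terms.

Step 1: interval [0/1, 1/1), width = 1/1 - 0/1 = 1/1
  'b': [0/1 + 1/1*0/1, 0/1 + 1/1*2/3) = [0/1, 2/3) <- contains code 13/27
  'd': [0/1 + 1/1*2/3, 0/1 + 1/1*5/6) = [2/3, 5/6)
  'f': [0/1 + 1/1*5/6, 0/1 + 1/1*1/1) = [5/6, 1/1)
  emit 'b', narrow to [0/1, 2/3)
Step 2: interval [0/1, 2/3), width = 2/3 - 0/1 = 2/3
  'b': [0/1 + 2/3*0/1, 0/1 + 2/3*2/3) = [0/1, 4/9)
  'd': [0/1 + 2/3*2/3, 0/1 + 2/3*5/6) = [4/9, 5/9) <- contains code 13/27
  'f': [0/1 + 2/3*5/6, 0/1 + 2/3*1/1) = [5/9, 2/3)
  emit 'd', narrow to [4/9, 5/9)
Step 3: interval [4/9, 5/9), width = 5/9 - 4/9 = 1/9
  'b': [4/9 + 1/9*0/1, 4/9 + 1/9*2/3) = [4/9, 14/27) <- contains code 13/27
  'd': [4/9 + 1/9*2/3, 4/9 + 1/9*5/6) = [14/27, 29/54)
  'f': [4/9 + 1/9*5/6, 4/9 + 1/9*1/1) = [29/54, 5/9)
  emit 'b', narrow to [4/9, 14/27)

Answer: symbol=b low=0/1 high=2/3
symbol=d low=4/9 high=5/9
symbol=b low=4/9 high=14/27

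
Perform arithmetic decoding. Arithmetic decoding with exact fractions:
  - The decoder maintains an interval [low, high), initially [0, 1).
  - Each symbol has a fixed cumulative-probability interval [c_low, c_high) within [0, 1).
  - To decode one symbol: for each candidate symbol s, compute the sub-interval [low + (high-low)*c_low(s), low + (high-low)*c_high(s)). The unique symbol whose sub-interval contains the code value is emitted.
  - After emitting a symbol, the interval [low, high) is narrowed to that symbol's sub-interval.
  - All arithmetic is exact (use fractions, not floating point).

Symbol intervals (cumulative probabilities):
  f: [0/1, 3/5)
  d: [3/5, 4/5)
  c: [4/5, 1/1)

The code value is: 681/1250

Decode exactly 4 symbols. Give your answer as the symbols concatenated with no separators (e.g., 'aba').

Step 1: interval [0/1, 1/1), width = 1/1 - 0/1 = 1/1
  'f': [0/1 + 1/1*0/1, 0/1 + 1/1*3/5) = [0/1, 3/5) <- contains code 681/1250
  'd': [0/1 + 1/1*3/5, 0/1 + 1/1*4/5) = [3/5, 4/5)
  'c': [0/1 + 1/1*4/5, 0/1 + 1/1*1/1) = [4/5, 1/1)
  emit 'f', narrow to [0/1, 3/5)
Step 2: interval [0/1, 3/5), width = 3/5 - 0/1 = 3/5
  'f': [0/1 + 3/5*0/1, 0/1 + 3/5*3/5) = [0/1, 9/25)
  'd': [0/1 + 3/5*3/5, 0/1 + 3/5*4/5) = [9/25, 12/25)
  'c': [0/1 + 3/5*4/5, 0/1 + 3/5*1/1) = [12/25, 3/5) <- contains code 681/1250
  emit 'c', narrow to [12/25, 3/5)
Step 3: interval [12/25, 3/5), width = 3/5 - 12/25 = 3/25
  'f': [12/25 + 3/25*0/1, 12/25 + 3/25*3/5) = [12/25, 69/125) <- contains code 681/1250
  'd': [12/25 + 3/25*3/5, 12/25 + 3/25*4/5) = [69/125, 72/125)
  'c': [12/25 + 3/25*4/5, 12/25 + 3/25*1/1) = [72/125, 3/5)
  emit 'f', narrow to [12/25, 69/125)
Step 4: interval [12/25, 69/125), width = 69/125 - 12/25 = 9/125
  'f': [12/25 + 9/125*0/1, 12/25 + 9/125*3/5) = [12/25, 327/625)
  'd': [12/25 + 9/125*3/5, 12/25 + 9/125*4/5) = [327/625, 336/625)
  'c': [12/25 + 9/125*4/5, 12/25 + 9/125*1/1) = [336/625, 69/125) <- contains code 681/1250
  emit 'c', narrow to [336/625, 69/125)

Answer: fcfc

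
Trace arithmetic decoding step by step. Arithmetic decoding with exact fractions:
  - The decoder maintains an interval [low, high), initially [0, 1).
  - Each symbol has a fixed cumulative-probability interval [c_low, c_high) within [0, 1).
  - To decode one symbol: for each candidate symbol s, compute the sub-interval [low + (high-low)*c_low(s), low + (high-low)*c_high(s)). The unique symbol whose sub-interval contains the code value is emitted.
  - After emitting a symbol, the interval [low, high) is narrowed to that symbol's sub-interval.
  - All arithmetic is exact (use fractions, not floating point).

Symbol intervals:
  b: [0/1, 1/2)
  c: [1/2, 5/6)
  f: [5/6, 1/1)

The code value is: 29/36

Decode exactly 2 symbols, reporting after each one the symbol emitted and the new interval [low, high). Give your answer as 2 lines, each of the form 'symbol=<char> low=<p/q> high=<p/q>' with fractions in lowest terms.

Answer: symbol=c low=1/2 high=5/6
symbol=f low=7/9 high=5/6

Derivation:
Step 1: interval [0/1, 1/1), width = 1/1 - 0/1 = 1/1
  'b': [0/1 + 1/1*0/1, 0/1 + 1/1*1/2) = [0/1, 1/2)
  'c': [0/1 + 1/1*1/2, 0/1 + 1/1*5/6) = [1/2, 5/6) <- contains code 29/36
  'f': [0/1 + 1/1*5/6, 0/1 + 1/1*1/1) = [5/6, 1/1)
  emit 'c', narrow to [1/2, 5/6)
Step 2: interval [1/2, 5/6), width = 5/6 - 1/2 = 1/3
  'b': [1/2 + 1/3*0/1, 1/2 + 1/3*1/2) = [1/2, 2/3)
  'c': [1/2 + 1/3*1/2, 1/2 + 1/3*5/6) = [2/3, 7/9)
  'f': [1/2 + 1/3*5/6, 1/2 + 1/3*1/1) = [7/9, 5/6) <- contains code 29/36
  emit 'f', narrow to [7/9, 5/6)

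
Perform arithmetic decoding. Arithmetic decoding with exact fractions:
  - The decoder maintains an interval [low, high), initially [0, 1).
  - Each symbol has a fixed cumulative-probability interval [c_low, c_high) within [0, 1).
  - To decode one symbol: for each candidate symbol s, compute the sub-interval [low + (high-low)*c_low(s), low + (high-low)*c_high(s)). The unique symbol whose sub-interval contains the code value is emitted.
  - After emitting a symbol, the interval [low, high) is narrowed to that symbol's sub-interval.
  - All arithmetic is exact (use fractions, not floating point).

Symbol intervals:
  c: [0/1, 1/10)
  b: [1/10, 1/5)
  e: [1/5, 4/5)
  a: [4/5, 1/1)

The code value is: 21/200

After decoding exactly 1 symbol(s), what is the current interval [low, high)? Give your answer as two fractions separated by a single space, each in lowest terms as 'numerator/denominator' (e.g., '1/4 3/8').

Answer: 1/10 1/5

Derivation:
Step 1: interval [0/1, 1/1), width = 1/1 - 0/1 = 1/1
  'c': [0/1 + 1/1*0/1, 0/1 + 1/1*1/10) = [0/1, 1/10)
  'b': [0/1 + 1/1*1/10, 0/1 + 1/1*1/5) = [1/10, 1/5) <- contains code 21/200
  'e': [0/1 + 1/1*1/5, 0/1 + 1/1*4/5) = [1/5, 4/5)
  'a': [0/1 + 1/1*4/5, 0/1 + 1/1*1/1) = [4/5, 1/1)
  emit 'b', narrow to [1/10, 1/5)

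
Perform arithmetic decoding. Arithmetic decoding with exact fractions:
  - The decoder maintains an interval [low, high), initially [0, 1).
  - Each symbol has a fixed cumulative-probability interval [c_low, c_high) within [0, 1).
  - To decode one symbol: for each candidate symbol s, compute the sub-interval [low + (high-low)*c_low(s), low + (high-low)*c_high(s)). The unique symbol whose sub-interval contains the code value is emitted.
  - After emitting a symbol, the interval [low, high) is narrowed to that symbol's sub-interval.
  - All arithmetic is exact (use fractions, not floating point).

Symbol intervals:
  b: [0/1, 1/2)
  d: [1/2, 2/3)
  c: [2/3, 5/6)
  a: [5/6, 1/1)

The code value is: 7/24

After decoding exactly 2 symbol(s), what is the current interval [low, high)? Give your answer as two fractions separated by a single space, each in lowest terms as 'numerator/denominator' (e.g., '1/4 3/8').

Step 1: interval [0/1, 1/1), width = 1/1 - 0/1 = 1/1
  'b': [0/1 + 1/1*0/1, 0/1 + 1/1*1/2) = [0/1, 1/2) <- contains code 7/24
  'd': [0/1 + 1/1*1/2, 0/1 + 1/1*2/3) = [1/2, 2/3)
  'c': [0/1 + 1/1*2/3, 0/1 + 1/1*5/6) = [2/3, 5/6)
  'a': [0/1 + 1/1*5/6, 0/1 + 1/1*1/1) = [5/6, 1/1)
  emit 'b', narrow to [0/1, 1/2)
Step 2: interval [0/1, 1/2), width = 1/2 - 0/1 = 1/2
  'b': [0/1 + 1/2*0/1, 0/1 + 1/2*1/2) = [0/1, 1/4)
  'd': [0/1 + 1/2*1/2, 0/1 + 1/2*2/3) = [1/4, 1/3) <- contains code 7/24
  'c': [0/1 + 1/2*2/3, 0/1 + 1/2*5/6) = [1/3, 5/12)
  'a': [0/1 + 1/2*5/6, 0/1 + 1/2*1/1) = [5/12, 1/2)
  emit 'd', narrow to [1/4, 1/3)

Answer: 1/4 1/3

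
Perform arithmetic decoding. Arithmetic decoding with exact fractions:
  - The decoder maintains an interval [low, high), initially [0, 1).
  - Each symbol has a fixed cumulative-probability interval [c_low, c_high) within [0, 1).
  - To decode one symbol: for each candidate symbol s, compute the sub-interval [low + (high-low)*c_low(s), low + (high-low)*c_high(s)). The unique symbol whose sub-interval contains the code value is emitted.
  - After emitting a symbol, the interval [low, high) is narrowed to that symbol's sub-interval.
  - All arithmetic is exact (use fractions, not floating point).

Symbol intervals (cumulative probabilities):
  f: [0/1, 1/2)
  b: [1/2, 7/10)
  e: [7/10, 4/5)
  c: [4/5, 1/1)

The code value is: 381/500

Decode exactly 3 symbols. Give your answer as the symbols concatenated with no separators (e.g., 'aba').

Step 1: interval [0/1, 1/1), width = 1/1 - 0/1 = 1/1
  'f': [0/1 + 1/1*0/1, 0/1 + 1/1*1/2) = [0/1, 1/2)
  'b': [0/1 + 1/1*1/2, 0/1 + 1/1*7/10) = [1/2, 7/10)
  'e': [0/1 + 1/1*7/10, 0/1 + 1/1*4/5) = [7/10, 4/5) <- contains code 381/500
  'c': [0/1 + 1/1*4/5, 0/1 + 1/1*1/1) = [4/5, 1/1)
  emit 'e', narrow to [7/10, 4/5)
Step 2: interval [7/10, 4/5), width = 4/5 - 7/10 = 1/10
  'f': [7/10 + 1/10*0/1, 7/10 + 1/10*1/2) = [7/10, 3/4)
  'b': [7/10 + 1/10*1/2, 7/10 + 1/10*7/10) = [3/4, 77/100) <- contains code 381/500
  'e': [7/10 + 1/10*7/10, 7/10 + 1/10*4/5) = [77/100, 39/50)
  'c': [7/10 + 1/10*4/5, 7/10 + 1/10*1/1) = [39/50, 4/5)
  emit 'b', narrow to [3/4, 77/100)
Step 3: interval [3/4, 77/100), width = 77/100 - 3/4 = 1/50
  'f': [3/4 + 1/50*0/1, 3/4 + 1/50*1/2) = [3/4, 19/25)
  'b': [3/4 + 1/50*1/2, 3/4 + 1/50*7/10) = [19/25, 191/250) <- contains code 381/500
  'e': [3/4 + 1/50*7/10, 3/4 + 1/50*4/5) = [191/250, 383/500)
  'c': [3/4 + 1/50*4/5, 3/4 + 1/50*1/1) = [383/500, 77/100)
  emit 'b', narrow to [19/25, 191/250)

Answer: ebb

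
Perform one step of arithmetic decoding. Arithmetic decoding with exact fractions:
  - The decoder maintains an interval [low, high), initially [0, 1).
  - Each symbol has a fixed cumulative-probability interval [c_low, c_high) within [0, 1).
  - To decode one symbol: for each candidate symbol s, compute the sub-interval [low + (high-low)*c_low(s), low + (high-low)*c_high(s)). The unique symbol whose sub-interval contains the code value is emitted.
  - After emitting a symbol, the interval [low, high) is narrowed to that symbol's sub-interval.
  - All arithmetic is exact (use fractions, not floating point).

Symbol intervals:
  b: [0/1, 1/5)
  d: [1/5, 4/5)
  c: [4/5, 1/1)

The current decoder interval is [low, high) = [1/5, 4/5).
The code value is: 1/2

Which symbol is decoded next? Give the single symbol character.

Answer: d

Derivation:
Interval width = high − low = 4/5 − 1/5 = 3/5
Scaled code = (code − low) / width = (1/2 − 1/5) / 3/5 = 1/2
  b: [0/1, 1/5) 
  d: [1/5, 4/5) ← scaled code falls here ✓
  c: [4/5, 1/1) 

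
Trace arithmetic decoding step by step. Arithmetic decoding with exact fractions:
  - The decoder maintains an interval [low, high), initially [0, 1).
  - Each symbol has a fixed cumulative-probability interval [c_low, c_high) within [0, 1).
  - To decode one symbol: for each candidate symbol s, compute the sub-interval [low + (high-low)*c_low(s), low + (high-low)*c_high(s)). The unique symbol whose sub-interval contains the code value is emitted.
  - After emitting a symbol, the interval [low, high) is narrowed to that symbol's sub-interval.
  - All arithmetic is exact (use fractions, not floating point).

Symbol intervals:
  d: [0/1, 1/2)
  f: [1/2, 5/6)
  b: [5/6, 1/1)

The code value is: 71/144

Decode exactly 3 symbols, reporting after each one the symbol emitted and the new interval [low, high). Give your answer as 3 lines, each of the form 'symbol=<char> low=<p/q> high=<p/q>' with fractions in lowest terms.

Step 1: interval [0/1, 1/1), width = 1/1 - 0/1 = 1/1
  'd': [0/1 + 1/1*0/1, 0/1 + 1/1*1/2) = [0/1, 1/2) <- contains code 71/144
  'f': [0/1 + 1/1*1/2, 0/1 + 1/1*5/6) = [1/2, 5/6)
  'b': [0/1 + 1/1*5/6, 0/1 + 1/1*1/1) = [5/6, 1/1)
  emit 'd', narrow to [0/1, 1/2)
Step 2: interval [0/1, 1/2), width = 1/2 - 0/1 = 1/2
  'd': [0/1 + 1/2*0/1, 0/1 + 1/2*1/2) = [0/1, 1/4)
  'f': [0/1 + 1/2*1/2, 0/1 + 1/2*5/6) = [1/4, 5/12)
  'b': [0/1 + 1/2*5/6, 0/1 + 1/2*1/1) = [5/12, 1/2) <- contains code 71/144
  emit 'b', narrow to [5/12, 1/2)
Step 3: interval [5/12, 1/2), width = 1/2 - 5/12 = 1/12
  'd': [5/12 + 1/12*0/1, 5/12 + 1/12*1/2) = [5/12, 11/24)
  'f': [5/12 + 1/12*1/2, 5/12 + 1/12*5/6) = [11/24, 35/72)
  'b': [5/12 + 1/12*5/6, 5/12 + 1/12*1/1) = [35/72, 1/2) <- contains code 71/144
  emit 'b', narrow to [35/72, 1/2)

Answer: symbol=d low=0/1 high=1/2
symbol=b low=5/12 high=1/2
symbol=b low=35/72 high=1/2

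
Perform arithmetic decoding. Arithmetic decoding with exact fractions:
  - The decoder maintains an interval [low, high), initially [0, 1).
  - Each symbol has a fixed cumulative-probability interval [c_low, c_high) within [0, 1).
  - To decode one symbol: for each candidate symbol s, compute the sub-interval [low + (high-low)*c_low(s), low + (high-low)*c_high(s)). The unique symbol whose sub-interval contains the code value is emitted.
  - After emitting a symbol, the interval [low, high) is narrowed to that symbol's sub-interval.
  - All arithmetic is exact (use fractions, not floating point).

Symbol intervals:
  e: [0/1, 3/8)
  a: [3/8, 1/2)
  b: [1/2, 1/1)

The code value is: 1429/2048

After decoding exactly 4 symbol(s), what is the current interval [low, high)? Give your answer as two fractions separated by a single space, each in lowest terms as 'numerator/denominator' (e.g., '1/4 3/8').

Answer: 713/1024 179/256

Derivation:
Step 1: interval [0/1, 1/1), width = 1/1 - 0/1 = 1/1
  'e': [0/1 + 1/1*0/1, 0/1 + 1/1*3/8) = [0/1, 3/8)
  'a': [0/1 + 1/1*3/8, 0/1 + 1/1*1/2) = [3/8, 1/2)
  'b': [0/1 + 1/1*1/2, 0/1 + 1/1*1/1) = [1/2, 1/1) <- contains code 1429/2048
  emit 'b', narrow to [1/2, 1/1)
Step 2: interval [1/2, 1/1), width = 1/1 - 1/2 = 1/2
  'e': [1/2 + 1/2*0/1, 1/2 + 1/2*3/8) = [1/2, 11/16)
  'a': [1/2 + 1/2*3/8, 1/2 + 1/2*1/2) = [11/16, 3/4) <- contains code 1429/2048
  'b': [1/2 + 1/2*1/2, 1/2 + 1/2*1/1) = [3/4, 1/1)
  emit 'a', narrow to [11/16, 3/4)
Step 3: interval [11/16, 3/4), width = 3/4 - 11/16 = 1/16
  'e': [11/16 + 1/16*0/1, 11/16 + 1/16*3/8) = [11/16, 91/128) <- contains code 1429/2048
  'a': [11/16 + 1/16*3/8, 11/16 + 1/16*1/2) = [91/128, 23/32)
  'b': [11/16 + 1/16*1/2, 11/16 + 1/16*1/1) = [23/32, 3/4)
  emit 'e', narrow to [11/16, 91/128)
Step 4: interval [11/16, 91/128), width = 91/128 - 11/16 = 3/128
  'e': [11/16 + 3/128*0/1, 11/16 + 3/128*3/8) = [11/16, 713/1024)
  'a': [11/16 + 3/128*3/8, 11/16 + 3/128*1/2) = [713/1024, 179/256) <- contains code 1429/2048
  'b': [11/16 + 3/128*1/2, 11/16 + 3/128*1/1) = [179/256, 91/128)
  emit 'a', narrow to [713/1024, 179/256)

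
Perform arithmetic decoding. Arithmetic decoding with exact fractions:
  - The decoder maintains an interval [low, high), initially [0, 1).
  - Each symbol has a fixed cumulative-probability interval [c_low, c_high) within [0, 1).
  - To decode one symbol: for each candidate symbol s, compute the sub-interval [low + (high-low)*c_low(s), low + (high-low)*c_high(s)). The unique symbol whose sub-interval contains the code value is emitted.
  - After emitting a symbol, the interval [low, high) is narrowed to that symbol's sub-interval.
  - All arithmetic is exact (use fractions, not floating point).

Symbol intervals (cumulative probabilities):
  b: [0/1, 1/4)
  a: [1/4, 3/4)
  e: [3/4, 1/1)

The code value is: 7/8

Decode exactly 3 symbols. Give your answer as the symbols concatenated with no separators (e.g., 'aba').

Step 1: interval [0/1, 1/1), width = 1/1 - 0/1 = 1/1
  'b': [0/1 + 1/1*0/1, 0/1 + 1/1*1/4) = [0/1, 1/4)
  'a': [0/1 + 1/1*1/4, 0/1 + 1/1*3/4) = [1/4, 3/4)
  'e': [0/1 + 1/1*3/4, 0/1 + 1/1*1/1) = [3/4, 1/1) <- contains code 7/8
  emit 'e', narrow to [3/4, 1/1)
Step 2: interval [3/4, 1/1), width = 1/1 - 3/4 = 1/4
  'b': [3/4 + 1/4*0/1, 3/4 + 1/4*1/4) = [3/4, 13/16)
  'a': [3/4 + 1/4*1/4, 3/4 + 1/4*3/4) = [13/16, 15/16) <- contains code 7/8
  'e': [3/4 + 1/4*3/4, 3/4 + 1/4*1/1) = [15/16, 1/1)
  emit 'a', narrow to [13/16, 15/16)
Step 3: interval [13/16, 15/16), width = 15/16 - 13/16 = 1/8
  'b': [13/16 + 1/8*0/1, 13/16 + 1/8*1/4) = [13/16, 27/32)
  'a': [13/16 + 1/8*1/4, 13/16 + 1/8*3/4) = [27/32, 29/32) <- contains code 7/8
  'e': [13/16 + 1/8*3/4, 13/16 + 1/8*1/1) = [29/32, 15/16)
  emit 'a', narrow to [27/32, 29/32)

Answer: eaa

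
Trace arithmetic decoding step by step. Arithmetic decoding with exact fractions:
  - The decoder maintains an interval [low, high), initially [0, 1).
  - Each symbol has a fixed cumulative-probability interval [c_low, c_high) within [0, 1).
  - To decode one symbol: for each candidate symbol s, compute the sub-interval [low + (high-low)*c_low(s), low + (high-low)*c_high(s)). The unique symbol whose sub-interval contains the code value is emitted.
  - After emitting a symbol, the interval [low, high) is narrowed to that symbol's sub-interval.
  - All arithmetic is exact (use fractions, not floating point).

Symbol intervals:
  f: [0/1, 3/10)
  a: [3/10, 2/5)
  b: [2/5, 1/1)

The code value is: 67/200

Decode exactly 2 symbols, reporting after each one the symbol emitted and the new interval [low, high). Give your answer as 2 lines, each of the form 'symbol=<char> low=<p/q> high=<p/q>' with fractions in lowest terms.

Answer: symbol=a low=3/10 high=2/5
symbol=a low=33/100 high=17/50

Derivation:
Step 1: interval [0/1, 1/1), width = 1/1 - 0/1 = 1/1
  'f': [0/1 + 1/1*0/1, 0/1 + 1/1*3/10) = [0/1, 3/10)
  'a': [0/1 + 1/1*3/10, 0/1 + 1/1*2/5) = [3/10, 2/5) <- contains code 67/200
  'b': [0/1 + 1/1*2/5, 0/1 + 1/1*1/1) = [2/5, 1/1)
  emit 'a', narrow to [3/10, 2/5)
Step 2: interval [3/10, 2/5), width = 2/5 - 3/10 = 1/10
  'f': [3/10 + 1/10*0/1, 3/10 + 1/10*3/10) = [3/10, 33/100)
  'a': [3/10 + 1/10*3/10, 3/10 + 1/10*2/5) = [33/100, 17/50) <- contains code 67/200
  'b': [3/10 + 1/10*2/5, 3/10 + 1/10*1/1) = [17/50, 2/5)
  emit 'a', narrow to [33/100, 17/50)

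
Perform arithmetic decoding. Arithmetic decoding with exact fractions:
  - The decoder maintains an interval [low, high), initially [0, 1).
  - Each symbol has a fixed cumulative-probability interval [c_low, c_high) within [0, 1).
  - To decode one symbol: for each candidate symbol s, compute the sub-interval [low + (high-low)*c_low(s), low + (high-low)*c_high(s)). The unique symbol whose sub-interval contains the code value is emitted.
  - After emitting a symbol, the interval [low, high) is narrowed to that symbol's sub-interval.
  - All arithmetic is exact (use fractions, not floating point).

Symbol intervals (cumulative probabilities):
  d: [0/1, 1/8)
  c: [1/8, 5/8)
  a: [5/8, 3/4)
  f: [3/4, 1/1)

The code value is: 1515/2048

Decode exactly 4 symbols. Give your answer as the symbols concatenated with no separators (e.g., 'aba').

Answer: afac

Derivation:
Step 1: interval [0/1, 1/1), width = 1/1 - 0/1 = 1/1
  'd': [0/1 + 1/1*0/1, 0/1 + 1/1*1/8) = [0/1, 1/8)
  'c': [0/1 + 1/1*1/8, 0/1 + 1/1*5/8) = [1/8, 5/8)
  'a': [0/1 + 1/1*5/8, 0/1 + 1/1*3/4) = [5/8, 3/4) <- contains code 1515/2048
  'f': [0/1 + 1/1*3/4, 0/1 + 1/1*1/1) = [3/4, 1/1)
  emit 'a', narrow to [5/8, 3/4)
Step 2: interval [5/8, 3/4), width = 3/4 - 5/8 = 1/8
  'd': [5/8 + 1/8*0/1, 5/8 + 1/8*1/8) = [5/8, 41/64)
  'c': [5/8 + 1/8*1/8, 5/8 + 1/8*5/8) = [41/64, 45/64)
  'a': [5/8 + 1/8*5/8, 5/8 + 1/8*3/4) = [45/64, 23/32)
  'f': [5/8 + 1/8*3/4, 5/8 + 1/8*1/1) = [23/32, 3/4) <- contains code 1515/2048
  emit 'f', narrow to [23/32, 3/4)
Step 3: interval [23/32, 3/4), width = 3/4 - 23/32 = 1/32
  'd': [23/32 + 1/32*0/1, 23/32 + 1/32*1/8) = [23/32, 185/256)
  'c': [23/32 + 1/32*1/8, 23/32 + 1/32*5/8) = [185/256, 189/256)
  'a': [23/32 + 1/32*5/8, 23/32 + 1/32*3/4) = [189/256, 95/128) <- contains code 1515/2048
  'f': [23/32 + 1/32*3/4, 23/32 + 1/32*1/1) = [95/128, 3/4)
  emit 'a', narrow to [189/256, 95/128)
Step 4: interval [189/256, 95/128), width = 95/128 - 189/256 = 1/256
  'd': [189/256 + 1/256*0/1, 189/256 + 1/256*1/8) = [189/256, 1513/2048)
  'c': [189/256 + 1/256*1/8, 189/256 + 1/256*5/8) = [1513/2048, 1517/2048) <- contains code 1515/2048
  'a': [189/256 + 1/256*5/8, 189/256 + 1/256*3/4) = [1517/2048, 759/1024)
  'f': [189/256 + 1/256*3/4, 189/256 + 1/256*1/1) = [759/1024, 95/128)
  emit 'c', narrow to [1513/2048, 1517/2048)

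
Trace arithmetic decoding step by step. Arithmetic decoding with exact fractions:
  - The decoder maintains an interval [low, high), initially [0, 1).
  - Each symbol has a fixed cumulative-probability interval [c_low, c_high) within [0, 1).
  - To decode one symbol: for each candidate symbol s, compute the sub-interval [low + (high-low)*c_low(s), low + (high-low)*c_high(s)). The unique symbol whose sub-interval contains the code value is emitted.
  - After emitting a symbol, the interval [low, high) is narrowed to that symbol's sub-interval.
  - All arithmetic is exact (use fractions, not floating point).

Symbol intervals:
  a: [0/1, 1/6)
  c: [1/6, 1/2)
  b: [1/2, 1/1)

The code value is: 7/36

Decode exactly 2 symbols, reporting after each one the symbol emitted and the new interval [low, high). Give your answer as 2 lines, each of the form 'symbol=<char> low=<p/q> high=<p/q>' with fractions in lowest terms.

Step 1: interval [0/1, 1/1), width = 1/1 - 0/1 = 1/1
  'a': [0/1 + 1/1*0/1, 0/1 + 1/1*1/6) = [0/1, 1/6)
  'c': [0/1 + 1/1*1/6, 0/1 + 1/1*1/2) = [1/6, 1/2) <- contains code 7/36
  'b': [0/1 + 1/1*1/2, 0/1 + 1/1*1/1) = [1/2, 1/1)
  emit 'c', narrow to [1/6, 1/2)
Step 2: interval [1/6, 1/2), width = 1/2 - 1/6 = 1/3
  'a': [1/6 + 1/3*0/1, 1/6 + 1/3*1/6) = [1/6, 2/9) <- contains code 7/36
  'c': [1/6 + 1/3*1/6, 1/6 + 1/3*1/2) = [2/9, 1/3)
  'b': [1/6 + 1/3*1/2, 1/6 + 1/3*1/1) = [1/3, 1/2)
  emit 'a', narrow to [1/6, 2/9)

Answer: symbol=c low=1/6 high=1/2
symbol=a low=1/6 high=2/9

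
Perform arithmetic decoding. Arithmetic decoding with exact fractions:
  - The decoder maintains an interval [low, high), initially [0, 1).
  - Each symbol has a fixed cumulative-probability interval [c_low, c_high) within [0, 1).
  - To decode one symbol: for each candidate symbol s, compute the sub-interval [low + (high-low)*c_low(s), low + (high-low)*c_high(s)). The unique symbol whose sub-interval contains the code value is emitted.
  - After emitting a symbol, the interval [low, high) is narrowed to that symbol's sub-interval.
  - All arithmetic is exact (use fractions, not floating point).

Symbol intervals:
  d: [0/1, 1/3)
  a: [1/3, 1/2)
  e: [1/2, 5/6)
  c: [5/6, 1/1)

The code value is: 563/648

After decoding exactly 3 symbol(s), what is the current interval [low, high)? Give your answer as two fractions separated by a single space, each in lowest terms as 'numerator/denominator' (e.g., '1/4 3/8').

Step 1: interval [0/1, 1/1), width = 1/1 - 0/1 = 1/1
  'd': [0/1 + 1/1*0/1, 0/1 + 1/1*1/3) = [0/1, 1/3)
  'a': [0/1 + 1/1*1/3, 0/1 + 1/1*1/2) = [1/3, 1/2)
  'e': [0/1 + 1/1*1/2, 0/1 + 1/1*5/6) = [1/2, 5/6)
  'c': [0/1 + 1/1*5/6, 0/1 + 1/1*1/1) = [5/6, 1/1) <- contains code 563/648
  emit 'c', narrow to [5/6, 1/1)
Step 2: interval [5/6, 1/1), width = 1/1 - 5/6 = 1/6
  'd': [5/6 + 1/6*0/1, 5/6 + 1/6*1/3) = [5/6, 8/9) <- contains code 563/648
  'a': [5/6 + 1/6*1/3, 5/6 + 1/6*1/2) = [8/9, 11/12)
  'e': [5/6 + 1/6*1/2, 5/6 + 1/6*5/6) = [11/12, 35/36)
  'c': [5/6 + 1/6*5/6, 5/6 + 1/6*1/1) = [35/36, 1/1)
  emit 'd', narrow to [5/6, 8/9)
Step 3: interval [5/6, 8/9), width = 8/9 - 5/6 = 1/18
  'd': [5/6 + 1/18*0/1, 5/6 + 1/18*1/3) = [5/6, 23/27)
  'a': [5/6 + 1/18*1/3, 5/6 + 1/18*1/2) = [23/27, 31/36)
  'e': [5/6 + 1/18*1/2, 5/6 + 1/18*5/6) = [31/36, 95/108) <- contains code 563/648
  'c': [5/6 + 1/18*5/6, 5/6 + 1/18*1/1) = [95/108, 8/9)
  emit 'e', narrow to [31/36, 95/108)

Answer: 31/36 95/108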